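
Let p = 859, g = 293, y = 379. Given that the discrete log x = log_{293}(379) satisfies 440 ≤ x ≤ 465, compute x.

459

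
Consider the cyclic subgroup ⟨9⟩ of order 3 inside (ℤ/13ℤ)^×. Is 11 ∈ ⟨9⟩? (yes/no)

no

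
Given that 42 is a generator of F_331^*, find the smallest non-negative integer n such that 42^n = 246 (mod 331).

Baby-step giant-step with m = ceil(sqrt(330)) = 19.
Baby table (42^j mod 331 for j=0..18):
  0:1  1:42  2:109  3:275  4:296  5:185  6:157  7:305
  8:232  9:145  10:132  11:248  12:155  13:221  14:14  15:257
  16:202  17:209  18:172
Giant step factor: 42^(-19) ≡ 97 (mod 331).
Scan 246·97^i mod 331 for i = 0, 1, …:
  i=0: 246   i=1: 30   i=2: 262   i=3: 258
  i=4: 201   i=5: 299   i=6: 206   i=7: 122
  i=8: 249   i=9: 321     …   i=15: 180
  i=16: 248
Match at i=16, j=11: n = 16·19 + 11 = 315.

315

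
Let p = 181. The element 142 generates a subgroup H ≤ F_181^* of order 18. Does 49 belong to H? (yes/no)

yes

49 ∈ ⟨142⟩ iff 49^18 ≡ 1 (mod 181), since |⟨142⟩| = 18.
49^18 mod 181 = 1.
Since 1 = 1, 49 lies in the subgroup.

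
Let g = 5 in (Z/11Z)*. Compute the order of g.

The order of 5 must divide p − 1 = 10 = 2 · 5.
Divisors: 1, 2, 5, 10.
Check each in increasing order: 5^1 ≡ 5;  5^2 ≡ 3;  5^5 ≡ 1.
Smallest exponent giving 1 is 5.

5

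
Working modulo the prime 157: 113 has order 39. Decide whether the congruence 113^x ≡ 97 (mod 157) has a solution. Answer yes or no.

no

97 ∈ ⟨113⟩ iff 97^39 ≡ 1 (mod 157), since |⟨113⟩| = 39.
97^39 mod 157 = 28.
Since 28 ≠ 1, 97 does not lie in the subgroup.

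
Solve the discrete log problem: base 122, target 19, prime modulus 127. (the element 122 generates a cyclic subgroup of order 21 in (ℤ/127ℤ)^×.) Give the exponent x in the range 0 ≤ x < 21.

14

Successive powers of 122 modulo 127:
  122^0=1  122^1=122  122^2=25  122^3=2  122^4=117  122^5=50
  122^6=4  122^7=107  122^8=100  122^9=8  122^10=87  122^11=73
  122^12=16  122^13=47  122^14=19
So 122^14 ≡ 19 (mod 127), giving x = 14.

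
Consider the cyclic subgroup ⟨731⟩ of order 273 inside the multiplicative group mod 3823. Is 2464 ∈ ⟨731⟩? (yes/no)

2464 ∈ ⟨731⟩ iff 2464^273 ≡ 1 (mod 3823), since |⟨731⟩| = 273.
2464^273 mod 3823 = 1161.
Since 1161 ≠ 1, 2464 does not lie in the subgroup.

no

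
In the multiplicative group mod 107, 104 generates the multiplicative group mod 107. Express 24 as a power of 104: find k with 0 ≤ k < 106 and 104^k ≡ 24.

23

Successive powers of 104 modulo 107:
  104^0=1  104^1=104  104^2=9  104^3=80  104^4=81  104^5=78
  104^6=87  104^7=60  104^8=34  104^9=5  104^10=92  104^11=45
  104^12=79  104^13=84  104^14=69  104^15=7  104^16=86  104^17=63
  104^18=25  104^19=32  104^20=11  104^21=74  104^22=99  104^23=24
So 104^23 ≡ 24 (mod 107), giving k = 23.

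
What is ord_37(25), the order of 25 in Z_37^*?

18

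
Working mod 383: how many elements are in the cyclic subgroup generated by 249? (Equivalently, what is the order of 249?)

382

The order of 249 must divide p − 1 = 382 = 2 · 191.
Divisors: 1, 2, 191, 382.
Check each in increasing order: 249^1 ≡ 249;  249^2 ≡ 338;  249^191 ≡ 382;  249^382 ≡ 1.
Smallest exponent giving 1 is 382.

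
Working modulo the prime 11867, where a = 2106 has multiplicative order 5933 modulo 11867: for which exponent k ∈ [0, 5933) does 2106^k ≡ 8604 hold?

1422

Baby-step giant-step with m = ceil(sqrt(5933)) = 78.
Baby table (2106^j mod 11867 for j=0..77):
  0:1  1:2106  2:8845  3:8247  4:6761  5:10133  6:3232  7:6801
  8:11304  9:1022  10:4405  11:8803  12:2864  13:3148  14:7902  15:4078
  16:8427  17:6097  18:188  19:4317  20:1480  21:7726  22:1299  23:6284
  24:2399  25:8819  26:959  27:2264  28:9317  29:5451  30:4417  31:10341
  32:2201  33:7176  34:5965  35:7004  36:11610  37:4640  38:5299  39:4714
  40:6872  41:6559  42:66  43:8459  44:2287  45:10287  46:7147  47:4226
  48:11573  49:9787  50:10310  51:8117  52:5922  53:11382  54:11019  55:6029
  56:11251  57:8074  58:10300  59:10791  60:541  61:114  62:2744  63:11502
  64:2665  65:11266  66:4063  67:571  68:3959  69:7020  70:9705  71:3756
  72:6714  73:6087  74:2862  75:10803  76:2079  77:11318
Giant step factor: 2106^(-78) ≡ 927 (mod 11867).
Scan 8604·927^i mod 11867 for i = 0, 1, …:
  i=0: 8604   i=1: 1284   i=2: 3568   i=3: 8510
  i=4: 9082   i=5: 5311   i=6: 10359   i=7: 2390
  i=8: 8268   i=9: 10221     …   i=17: 3367
  i=18: 188
Match at i=18, j=18: k = 18·78 + 18 = 1422.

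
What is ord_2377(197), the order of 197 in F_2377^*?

2376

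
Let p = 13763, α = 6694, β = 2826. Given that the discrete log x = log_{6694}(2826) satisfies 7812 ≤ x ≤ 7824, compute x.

7820

Compute 6694^7812 mod 13763 = 8417, then multiply by 6694 repeatedly:
  6694^7812=8417  6694^7813=11439  6694^7814=9097  6694^7815=7806  6694^7816=9016
  6694^7817=2349  6694^7818=6860  6694^7819=7472  6694^7820=2826
Found 2826 at exponent 7820.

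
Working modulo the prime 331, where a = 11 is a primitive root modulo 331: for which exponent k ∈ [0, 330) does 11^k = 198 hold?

250

Baby-step giant-step with m = ceil(sqrt(330)) = 19.
Baby table (11^j mod 331 for j=0..18):
  0:1  1:11  2:121  3:7  4:77  5:185  6:49  7:208
  8:302  9:12  10:132  11:128  12:84  13:262  14:234  15:257
  16:179  17:314  18:144
Giant step factor: 11^(-19) ≡ 317 (mod 331).
Scan 198·317^i mod 331 for i = 0, 1, …:
  i=0: 198   i=1: 207   i=2: 81   i=3: 190
  i=4: 319   i=5: 168   i=6: 296   i=7: 159
  i=8: 91   i=9: 50   i=10: 293   i=11: 201
  i=12: 165   i=13: 7
Match at i=13, j=3: k = 13·19 + 3 = 250.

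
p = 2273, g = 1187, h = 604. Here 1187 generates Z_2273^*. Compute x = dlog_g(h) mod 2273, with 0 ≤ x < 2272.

Baby-step giant-step with m = ceil(sqrt(2272)) = 48.
Baby table (1187^j mod 2273 for j=0..47):
  0:1  1:1187  2:1982  3:79  4:580  5:2014  6:1695  7:360
  8:2269  9:2071  10:1164  11:1957  12:2226  13:1036  14:39  15:833
  16:16  17:808  18:2163  19:1264  20:188  21:402  22:2117  23:1214
  24:2209  25:1314  26:440  27:1763  28:1521  29:665  30:624  31:1963
  32:256  33:1563  34:513  35:2040  36:735  37:1886  38:2050  39:1240
  40:1249  41:567  42:221  43:932  44:1606  45:1548  46:892  47:1859
Giant step factor: 1187^(-48) ≡ 692 (mod 2273).
Scan 604·692^i mod 2273 for i = 0, 1, …:
  i=0: 604   i=1: 2009   i=2: 1425   i=3: 1891
  i=4: 1597   i=5: 446   i=6: 1777   i=7: 2264
  i=8: 591   i=9: 2105     …   i=16: 996
  i=17: 513
Match at i=17, j=34: x = 17·48 + 34 = 850.

850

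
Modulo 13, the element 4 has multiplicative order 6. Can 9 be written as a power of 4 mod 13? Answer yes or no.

yes

9 ∈ ⟨4⟩ iff 9^6 ≡ 1 (mod 13), since |⟨4⟩| = 6.
9^6 mod 13 = 1.
Since 1 = 1, 9 lies in the subgroup.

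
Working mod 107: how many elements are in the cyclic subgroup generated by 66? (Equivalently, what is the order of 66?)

The order of 66 must divide p − 1 = 106 = 2 · 53.
Divisors: 1, 2, 53, 106.
Check each in increasing order: 66^1 ≡ 66;  66^2 ≡ 76;  66^53 ≡ 106;  66^106 ≡ 1.
Smallest exponent giving 1 is 106.

106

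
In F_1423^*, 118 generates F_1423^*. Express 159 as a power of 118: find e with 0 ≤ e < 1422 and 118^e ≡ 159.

266

Baby-step giant-step with m = ceil(sqrt(1422)) = 38.
Baby table (118^j mod 1423 for j=0..37):
  0:1  1:118  2:1117  3:890  4:1141  5:876  6:912  7:891
  8:1259  9:570  10:379  11:609  12:712  13:59  14:1270  15:445
  16:1282  17:438  18:456  19:1157  20:1341  21:285  22:901  23:1016
  24:356  25:741  26:635  27:934  28:641  29:219  30:228  31:1290
  32:1382  33:854  34:1162  35:508  36:178  37:1082
Giant step factor: 118^(-38) ≡ 372 (mod 1423).
Scan 159·372^i mod 1423 for i = 0, 1, …:
  i=0: 159   i=1: 805   i=2: 630   i=3: 988
  i=4: 402   i=5: 129   i=6: 1029   i=7: 1
Match at i=7, j=0: e = 7·38 + 0 = 266.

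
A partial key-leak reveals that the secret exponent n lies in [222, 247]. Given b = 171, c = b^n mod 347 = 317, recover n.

241

Compute 171^222 mod 347 = 292, then multiply by 171 repeatedly:
  171^222=292  171^223=311  171^224=90  171^225=122  171^226=42
  171^227=242  171^228=89  171^229=298  171^230=296  171^231=301
  171^232=115  171^233=233  171^234=285  171^235=155  171^236=133
  171^237=188  171^238=224  171^239=134  171^240=12  171^241=317
Found 317 at exponent 241.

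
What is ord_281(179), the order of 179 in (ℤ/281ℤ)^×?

The order of 179 must divide p − 1 = 280 = 2^3 · 5 · 7.
Divisors: 1, 2, 4, 5, 7, 8, 10, 14, 20, 28, 35, 40, 56, 70, 140, 280.
Check each in increasing order: 179^1 ≡ 179;  179^2 ≡ 7;  179^4 ≡ 49;  179^5 ≡ 60;  179^7 ≡ 139;  179^8 ≡ 153;  179^10 ≡ 228;  179^14 ≡ 213;  179^20 ≡ 280;  179^28 ≡ 128;  179^35 ≡ 89;  179^40 ≡ 1.
Smallest exponent giving 1 is 40.

40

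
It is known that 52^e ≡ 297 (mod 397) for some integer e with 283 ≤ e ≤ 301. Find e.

298

Compute 52^283 mod 397 = 238, then multiply by 52 repeatedly:
  52^283=238  52^284=69  52^285=15  52^286=383  52^287=66
  52^288=256  52^289=211  52^290=253  52^291=55  52^292=81
  52^293=242  52^294=277  52^295=112  52^296=266  52^297=334
  52^298=297
Found 297 at exponent 298.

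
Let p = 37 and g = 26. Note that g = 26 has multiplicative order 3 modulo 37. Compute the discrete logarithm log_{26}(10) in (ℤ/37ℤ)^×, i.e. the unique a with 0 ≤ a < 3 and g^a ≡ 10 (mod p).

2

Successive powers of 26 modulo 37:
  26^0=1  26^1=26  26^2=10
So 26^2 ≡ 10 (mod 37), giving a = 2.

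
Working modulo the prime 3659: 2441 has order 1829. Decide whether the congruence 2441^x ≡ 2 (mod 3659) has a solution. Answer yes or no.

2 ∈ ⟨2441⟩ iff 2^1829 ≡ 1 (mod 3659), since |⟨2441⟩| = 1829.
2^1829 mod 3659 = 3658.
Since 3658 ≠ 1, 2 does not lie in the subgroup.

no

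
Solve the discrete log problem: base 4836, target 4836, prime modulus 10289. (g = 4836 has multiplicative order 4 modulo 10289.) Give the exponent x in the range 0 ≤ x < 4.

1

Successive powers of 4836 modulo 10289:
  4836^0=1  4836^1=4836
So 4836^1 ≡ 4836 (mod 10289), giving x = 1.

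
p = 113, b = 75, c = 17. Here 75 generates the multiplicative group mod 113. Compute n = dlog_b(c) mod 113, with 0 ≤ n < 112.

Baby-step giant-step with m = ceil(sqrt(112)) = 11.
Baby table (75^j mod 113 for j=0..10):
  0:1  1:75  2:88  3:46  4:60  5:93  6:82  7:48
  8:97  9:43  10:61
Giant step factor: 75^(-11) ≡ 37 (mod 113).
Scan 17·37^i mod 113 for i = 0, 1, …:
  i=0: 17   i=1: 64   i=2: 108   i=3: 41
  i=4: 48
Match at i=4, j=7: n = 4·11 + 7 = 51.

51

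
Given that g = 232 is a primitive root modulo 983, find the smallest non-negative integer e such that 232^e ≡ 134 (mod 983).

Baby-step giant-step with m = ceil(sqrt(982)) = 32.
Baby table (232^j mod 983 for j=0..31):
  0:1  1:232  2:742  3:119  4:84  5:811  6:399  7:166
  8:175  9:297  10:94  11:182  12:938  13:373  14:32  15:543
  16:152  17:859  18:722  19:394  20:972  21:397  22:685  23:657
  24:59  25:909  26:526  27:140  28:41  29:665  30:932  31:947
Giant step factor: 232^(-32) ≡ 562 (mod 983).
Scan 134·562^i mod 983 for i = 0, 1, …:
  i=0: 134   i=1: 600   i=2: 31   i=3: 711
  i=4: 484   i=5: 700   i=6: 200   i=7: 338
  i=8: 237   i=9: 489   i=10: 561   i=11: 722
Match at i=11, j=18: e = 11·32 + 18 = 370.

370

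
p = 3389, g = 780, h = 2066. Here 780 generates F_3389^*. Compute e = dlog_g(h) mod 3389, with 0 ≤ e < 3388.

2393

Baby-step giant-step with m = ceil(sqrt(3388)) = 59.
Baby table (780^j mod 3389 for j=0..58):
  0:1  1:780  2:1769  3:497  4:1314  5:1442  6:3001  7:2370
  8:1595  9:337  10:1907  11:3078  12:1428  13:2248  14:1327  15:1415
  16:2275  17:2053  18:1732  19:2138  20:252  21:3387  22:1829  23:3240
  24:2395  25:761  26:505  27:776  28:2038  29:199  30:2715  31:2964
  32:622  33:533  34:2282  35:735  36:559  37:2228  38:2672  39:3314
  40:2502  41:2885  42:4  43:3120  44:298  45:1988  46:1867  47:2379
  48:1837  49:2702  50:2991  51:1348  52:850  53:2145  54:2323  55:2214
  56:1919  57:2271  58:2322
Giant step factor: 780^(-59) ≡ 683 (mod 3389).
Scan 2066·683^i mod 3389 for i = 0, 1, …:
  i=0: 2066   i=1: 1254   i=2: 2454   i=3: 1916
  i=4: 474   i=5: 1787   i=6: 481   i=7: 3179
  i=8: 2297   i=9: 3133     …   i=39: 1797
  i=40: 533
Match at i=40, j=33: e = 40·59 + 33 = 2393.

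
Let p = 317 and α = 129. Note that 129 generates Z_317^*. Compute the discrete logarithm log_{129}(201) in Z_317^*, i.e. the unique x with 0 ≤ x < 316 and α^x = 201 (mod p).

257

Baby-step giant-step with m = ceil(sqrt(316)) = 18.
Baby table (129^j mod 317 for j=0..17):
  0:1  1:129  2:157  3:282  4:240  5:211  6:274  7:159
  8:223  9:237  10:141  11:120  12:264  13:137  14:238  15:270
  16:277  17:229
Giant step factor: 129^(-18) ≡ 37 (mod 317).
Scan 201·37^i mod 317 for i = 0, 1, …:
  i=0: 201   i=1: 146   i=2: 13   i=3: 164
  i=4: 45   i=5: 80   i=6: 107   i=7: 155
  i=8: 29   i=9: 122     …   i=13: 297
  i=14: 211
Match at i=14, j=5: x = 14·18 + 5 = 257.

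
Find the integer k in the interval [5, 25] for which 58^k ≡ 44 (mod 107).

20

Compute 58^5 mod 107 = 43, then multiply by 58 repeatedly:
  58^5=43  58^6=33  58^7=95  58^8=53  58^9=78
  58^10=30  58^11=28  58^12=19  58^13=32  58^14=37
  58^15=6  58^16=27  58^17=68  58^18=92  58^19=93
  58^20=44
Found 44 at exponent 20.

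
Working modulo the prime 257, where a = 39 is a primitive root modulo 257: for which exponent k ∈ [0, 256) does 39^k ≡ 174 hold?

Baby-step giant-step with m = ceil(sqrt(256)) = 16.
Baby table (39^j mod 257 for j=0..15):
  0:1  1:39  2:236  3:209  4:184  5:237  6:248  7:163
  8:189  9:175  10:143  11:180  12:81  13:75  14:98  15:224
Giant step factor: 39^(-16) ≡ 128 (mod 257).
Scan 174·128^i mod 257 for i = 0, 1, …:
  i=0: 174   i=1: 170   i=2: 172   i=3: 171
  i=4: 43   i=5: 107   i=6: 75
Match at i=6, j=13: k = 6·16 + 13 = 109.

109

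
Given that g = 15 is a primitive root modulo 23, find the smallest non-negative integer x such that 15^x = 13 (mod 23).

6

Successive powers of 15 modulo 23:
  15^0=1  15^1=15  15^2=18  15^3=17  15^4=2  15^5=7
  15^6=13
So 15^6 ≡ 13 (mod 23), giving x = 6.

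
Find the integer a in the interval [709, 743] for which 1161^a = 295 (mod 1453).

740

Compute 1161^709 mod 1453 = 277, then multiply by 1161 repeatedly:
  1161^709=277  1161^710=484  1161^711=1066  1161^712=1123  1161^713=462
  1161^714=225  1161^715=1138  1161^716=441  1161^717=545  1161^718=690
  1161^719=487  1161^720=190  1161^721=1187  1161^722=663  1161^723=1106
  1161^724=1067  1161^725=831  1161^726=1452  1161^727=292  1161^728=463
  1161^729=1386  1161^730=675  1161^731=508  1161^732=1323  1161^733=182
  1161^734=617  1161^735=8  1161^736=570  1161^737=655  1161^738=536
  1161^739=412  1161^740=295
Found 295 at exponent 740.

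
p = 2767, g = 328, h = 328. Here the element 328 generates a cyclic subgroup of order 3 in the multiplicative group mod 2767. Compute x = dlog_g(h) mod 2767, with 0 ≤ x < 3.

1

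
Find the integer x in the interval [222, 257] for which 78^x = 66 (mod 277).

Compute 78^222 mod 277 = 113, then multiply by 78 repeatedly:
  78^222=113  78^223=227  78^224=255  78^225=223  78^226=220
  78^227=263  78^228=16  78^229=140  78^230=117  78^231=262
  78^232=215  78^233=150  78^234=66
Found 66 at exponent 234.

234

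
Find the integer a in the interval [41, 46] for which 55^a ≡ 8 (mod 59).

45

Compute 55^41 mod 59 = 24, then multiply by 55 repeatedly:
  55^41=24  55^42=22  55^43=30  55^44=57  55^45=8
Found 8 at exponent 45.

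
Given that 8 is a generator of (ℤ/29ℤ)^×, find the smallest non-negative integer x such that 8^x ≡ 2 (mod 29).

Successive powers of 8 modulo 29:
  8^0=1  8^1=8  8^2=6  8^3=19  8^4=7  8^5=27
  8^6=13  8^7=17  8^8=20  8^9=15  8^10=4  8^11=3
  8^12=24  8^13=18  8^14=28  8^15=21  8^16=23  8^17=10
  8^18=22  8^19=2
So 8^19 ≡ 2 (mod 29), giving x = 19.

19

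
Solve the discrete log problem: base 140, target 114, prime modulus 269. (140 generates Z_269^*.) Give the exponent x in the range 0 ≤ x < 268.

177

Baby-step giant-step with m = ceil(sqrt(268)) = 17.
Baby table (140^j mod 269 for j=0..16):
  0:1  1:140  2:232  3:200  4:24  5:132  6:188  7:227
  8:38  9:209  10:208  11:68  12:105  13:174  14:150  15:18
  16:99
Giant step factor: 140^(-17) ≡ 145 (mod 269).
Scan 114·145^i mod 269 for i = 0, 1, …:
  i=0: 114   i=1: 121   i=2: 60   i=3: 92
  i=4: 159   i=5: 190   i=6: 112   i=7: 100
  i=8: 243   i=9: 265   i=10: 227
Match at i=10, j=7: x = 10·17 + 7 = 177.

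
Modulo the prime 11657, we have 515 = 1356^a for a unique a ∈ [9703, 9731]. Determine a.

9709

Compute 1356^9703 mod 11657 = 8747, then multiply by 1356 repeatedly:
  1356^9703=8747  1356^9704=5763  1356^9705=4438  1356^9706=2916  1356^9707=2373
  1356^9708=456  1356^9709=515
Found 515 at exponent 9709.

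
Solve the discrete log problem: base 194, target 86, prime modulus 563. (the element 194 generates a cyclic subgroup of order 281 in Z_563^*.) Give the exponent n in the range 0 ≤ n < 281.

26

Baby-step giant-step with m = ceil(sqrt(281)) = 17.
Baby table (194^j mod 563 for j=0..16):
  0:1  1:194  2:478  3:400  4:469  5:343  6:108  7:121
  8:391  9:412  10:545  11:449  12:404  13:119  14:3  15:19
  16:308
Giant step factor: 194^(-17) ≡ 175 (mod 563).
Scan 86·175^i mod 563 for i = 0, 1, …:
  i=0: 86   i=1: 412
Match at i=1, j=9: n = 1·17 + 9 = 26.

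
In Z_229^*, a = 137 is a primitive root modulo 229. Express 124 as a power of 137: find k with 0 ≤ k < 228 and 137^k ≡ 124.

Baby-step giant-step with m = ceil(sqrt(228)) = 16.
Baby table (137^j mod 229 for j=0..15):
  0:1  1:137  2:220  3:141  4:81  5:105  6:187  7:200
  8:149  9:32  10:33  11:170  12:161  13:73  14:154  15:30
Giant step factor: 137^(-16) ≡ 19 (mod 229).
Scan 124·19^i mod 229 for i = 0, 1, …:
  i=0: 124   i=1: 66   i=2: 109   i=3: 10
  i=4: 190   i=5: 175   i=6: 119   i=7: 200
Match at i=7, j=7: k = 7·16 + 7 = 119.

119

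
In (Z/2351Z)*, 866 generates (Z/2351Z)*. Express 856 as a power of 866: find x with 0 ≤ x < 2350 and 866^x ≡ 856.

2298

Baby-step giant-step with m = ceil(sqrt(2350)) = 49.
Baby table (866^j mod 2351 for j=0..48):
  0:1  1:866  2:2338  3:497  4:169  5:592  6:154  7:1708
  8:349  9:1306  10:165  11:1830  12:206  13:2071  14:2024  15:1289
  16:1900  17:2051  18:1161  19:1549  20:1364  21:1022  22:1076  23:820
  24:118  25:1095  26:817  27:2222  28:1134  29:1677  30:1715  31:1709
  32:1215  33:1293  34:662  35:1999  36:798  37:2225  38:1381  39:1638
  40:855  41:2216  42:640  43:1755  44:1084  45:695  46:14  47:369
  48:2169
Giant step factor: 866^(-49) ≡ 2252 (mod 2351).
Scan 856·2252^i mod 2351 for i = 0, 1, …:
  i=0: 856   i=1: 2243   i=2: 1288   i=3: 1793
  i=4: 1169   i=5: 1819   i=6: 946   i=7: 386
  i=8: 1753   i=9: 427     …   i=45: 464
  i=46: 1084
Match at i=46, j=44: x = 46·49 + 44 = 2298.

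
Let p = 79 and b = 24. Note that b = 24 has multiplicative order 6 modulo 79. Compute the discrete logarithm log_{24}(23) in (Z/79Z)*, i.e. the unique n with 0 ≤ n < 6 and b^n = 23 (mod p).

Successive powers of 24 modulo 79:
  24^0=1  24^1=24  24^2=23
So 24^2 ≡ 23 (mod 79), giving n = 2.

2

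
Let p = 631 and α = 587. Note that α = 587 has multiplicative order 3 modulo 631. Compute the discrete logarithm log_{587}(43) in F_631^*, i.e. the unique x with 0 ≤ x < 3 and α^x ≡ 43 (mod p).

2

Successive powers of 587 modulo 631:
  587^0=1  587^1=587  587^2=43
So 587^2 ≡ 43 (mod 631), giving x = 2.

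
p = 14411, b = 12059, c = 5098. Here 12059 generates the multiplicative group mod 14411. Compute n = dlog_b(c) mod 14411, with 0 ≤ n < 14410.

13828

Baby-step giant-step with m = ceil(sqrt(14410)) = 121.
Baby table (12059^j mod 14411 for j=0..120):
  0:1  1:12059  2:12491  3:5197  4:11595  5:8583  6:2595  7:6824
  8:3806  9:11930  10:13268  11:7890  12:4088  13:11572  14:5035  15:3522
  16:2581  17:10930  18:1864  19:11227  20:9459  21:3016  22:10991  23:2502
  24:9395  25:9434  26:4172  27:1347  28:2276  29:7740  30:11024  31:11352
  32:3679  33:8003  34:12121  35:10777  36:1445  37:2356  38:6923  39:1534
  40:9193  41:8975  42:2915  43:3556  44:9079  45:3294  46:5630  47:1949
  48:13061  49:4780  50:12431  51:2207  52:11507  53:13805  54:13034  55:10640
  56:6627  57:5998  58:1073  59:12640  60:613  61:13735  62:4742  63:930
  64:3112  65:1364  66:5525  67:3922  68:12907  69:6713  70:5480  71:8885
  72:12841  73:3424  74:2501  75:11747  76:11354  77:13386  78:4163  79:8104
  80:5145  81:4200  82:7546  83:6160  84:9146  85:4231  86:6689  87:4284
  88:11732  89:3401  90:13364  91:12674  92:7111  93:6099  94:8508  95:6063
  96:6714  97:3128  98:6965  99:3627  100:608  101:11084  102:14342  103:3767
  104:2781  105:1682  106:6961  107:13035  108:8288  109:4707  110:11195  111:12668
  112:6812  113:3208  114:6148  115:8548  116:12860  117:1969  118:9254  119:9613
  120:1083
Giant step factor: 12059^(-121) ≡ 1657 (mod 14411).
Scan 5098·1657^i mod 14411 for i = 0, 1, …:
  i=0: 5098   i=1: 2540   i=2: 768   i=3: 4408
  i=4: 12090   i=5: 1840   i=6: 8159   i=7: 1945
  i=8: 9212   i=9: 3035     …   i=113: 12992
  i=114: 12121
Match at i=114, j=34: n = 114·121 + 34 = 13828.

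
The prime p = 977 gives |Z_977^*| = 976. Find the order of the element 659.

The order of 659 must divide p − 1 = 976 = 2^4 · 61.
Divisors: 1, 2, 4, 8, 16, 61, 122, 244, 488, 976.
Check each in increasing order: 659^1 ≡ 659;  659^2 ≡ 493;  659^4 ≡ 753;  659^8 ≡ 349;  659^16 ≡ 653;  659^61 ≡ 976;  659^122 ≡ 1.
Smallest exponent giving 1 is 122.

122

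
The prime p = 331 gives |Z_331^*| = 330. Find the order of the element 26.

165

The order of 26 must divide p − 1 = 330 = 2 · 3 · 5 · 11.
Divisors: 1, 2, 3, 5, 6, 10, 11, 15, 22, 30, 33, 55, 66, 110, 165, 330.
Check each in increasing order: 26^1 ≡ 26;  26^2 ≡ 14;  26^3 ≡ 33;  26^5 ≡ 131;  26^6 ≡ 96;  26^10 ≡ 280;  26^11 ≡ 329;  26^15 ≡ 270;  26^22 ≡ 4;  26^30 ≡ 80;  26^33 ≡ 323;  26^55 ≡ 299;  26^66 ≡ 64;  26^110 ≡ 31;  26^165 ≡ 1.
Smallest exponent giving 1 is 165.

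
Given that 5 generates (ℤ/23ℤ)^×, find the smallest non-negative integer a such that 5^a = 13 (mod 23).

Successive powers of 5 modulo 23:
  5^0=1  5^1=5  5^2=2  5^3=10  5^4=4  5^5=20
  5^6=8  5^7=17  5^8=16  5^9=11  5^10=9  5^11=22
  5^12=18  5^13=21  5^14=13
So 5^14 ≡ 13 (mod 23), giving a = 14.

14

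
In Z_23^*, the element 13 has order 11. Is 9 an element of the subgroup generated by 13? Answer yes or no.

9 ∈ ⟨13⟩ iff 9^11 ≡ 1 (mod 23), since |⟨13⟩| = 11.
9^11 mod 23 = 1.
Since 1 = 1, 9 lies in the subgroup.

yes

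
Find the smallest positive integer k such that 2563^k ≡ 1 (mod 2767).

1383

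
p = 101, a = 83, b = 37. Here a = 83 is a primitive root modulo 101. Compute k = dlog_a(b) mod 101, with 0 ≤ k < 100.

Baby-step giant-step with m = ceil(sqrt(100)) = 10.
Baby table (83^j mod 101 for j=0..9):
  0:1  1:83  2:21  3:26  4:37  5:41  6:70  7:53
  8:56  9:2
Giant step factor: 83^(-10) ≡ 14 (mod 101).
Scan 37·14^i mod 101 for i = 0, 1, …:
  i=0: 37
Match at i=0, j=4: k = 0·10 + 4 = 4.

4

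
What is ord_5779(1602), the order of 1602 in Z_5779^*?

2889

The order of 1602 must divide p − 1 = 5778 = 2 · 3^3 · 107.
Divisors: 1, 2, 3, 6, 9, 18, 27, 54, 107, 214, 321, 642, 963, 1926, 2889, 5778.
Check each in increasing order: 1602^1 ≡ 1602;  1602^2 ≡ 528;  1602^3 ≡ 2122;  1602^6 ≡ 1043;  1602^9 ≡ 5668;  1602^18 ≡ 763;  1602^27 ≡ 1992;  1602^54 ≡ 3670;  1602^107 ≡ 1770;  1602^214 ≡ 682;  1602^321 ≡ 5108;  1602^642 ≡ 5258;  1602^963 ≡ 2851;  1602^1926 ≡ 2927;  1602^2889 ≡ 1.
Smallest exponent giving 1 is 2889.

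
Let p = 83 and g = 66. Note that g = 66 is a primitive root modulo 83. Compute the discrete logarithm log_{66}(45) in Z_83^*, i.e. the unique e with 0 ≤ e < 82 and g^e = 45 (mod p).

Baby-step giant-step with m = ceil(sqrt(82)) = 10.
Baby table (66^j mod 83 for j=0..9):
  0:1  1:66  2:40  3:67  4:23  5:24  6:7  7:47
  8:31  9:54
Giant step factor: 66^(-10) ≡ 33 (mod 83).
Scan 45·33^i mod 83 for i = 0, 1, …:
  i=0: 45   i=1: 74   i=2: 35   i=3: 76
  i=4: 18   i=5: 13   i=6: 14   i=7: 47
Match at i=7, j=7: e = 7·10 + 7 = 77.

77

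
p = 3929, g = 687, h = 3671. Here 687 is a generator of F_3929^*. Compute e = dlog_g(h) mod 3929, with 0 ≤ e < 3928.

3369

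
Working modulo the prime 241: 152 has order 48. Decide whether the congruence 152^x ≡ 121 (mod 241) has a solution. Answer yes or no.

yes

121 ∈ ⟨152⟩ iff 121^48 ≡ 1 (mod 241), since |⟨152⟩| = 48.
121^48 mod 241 = 1.
Since 1 = 1, 121 lies in the subgroup.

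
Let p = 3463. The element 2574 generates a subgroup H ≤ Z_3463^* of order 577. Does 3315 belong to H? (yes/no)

yes

3315 ∈ ⟨2574⟩ iff 3315^577 ≡ 1 (mod 3463), since |⟨2574⟩| = 577.
3315^577 mod 3463 = 1.
Since 1 = 1, 3315 lies in the subgroup.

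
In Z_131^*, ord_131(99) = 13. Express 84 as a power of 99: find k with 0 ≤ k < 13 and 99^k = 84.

8

Successive powers of 99 modulo 131:
  99^0=1  99^1=99  99^2=107  99^3=113  99^4=52  99^5=39
  99^6=62  99^7=112  99^8=84
So 99^8 ≡ 84 (mod 131), giving k = 8.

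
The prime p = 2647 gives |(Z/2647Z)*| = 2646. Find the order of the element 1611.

2646

The order of 1611 must divide p − 1 = 2646 = 2 · 3^3 · 7^2.
Divisors: 1, 2, 3, 6, 7, 9, 14, 18, 21, 27, 42, 49, 54, 63, 98, 126, 147, 189, 294, 378, 441, 882, 1323, 2646.
Check each in increasing order: 1611^1 ≡ 1611;  1611^2 ≡ 1261;  1611^3 ≡ 1222;  1611^6 ≡ 376;  1611^7 ≡ 2220;  1611^9 ≡ 1541;  1611^14 ≡ 2333;  1611^18 ≡ 322;  1611^21 ≡ 1728;  1611^27 ≡ 1213;  1611^42 ≡ 168;  1611^49 ≡ 2380;  1611^54 ≡ 2284;  1611^63 ≡ 1781;  1611^98 ≡ 2467;  1611^126 ≡ 855;  1611^147 ≡ 414;  1611^189 ≡ 730;  1611^294 ≡ 1988;  1611^378 ≡ 853;  1611^441 ≡ 2462;  1611^882 ≡ 2461;  1611^1323 ≡ 2646;  1611^2646 ≡ 1.
Smallest exponent giving 1 is 2646.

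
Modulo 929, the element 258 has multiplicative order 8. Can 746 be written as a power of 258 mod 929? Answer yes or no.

⟨258⟩ has order 8; its elements mod 929 are {1, 18, 258, 324, 605, 671, 911, 928}.
746 is not in this set.

no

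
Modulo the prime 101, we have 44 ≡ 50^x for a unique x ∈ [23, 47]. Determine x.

35

Compute 50^23 mod 101 = 40, then multiply by 50 repeatedly:
  50^23=40  50^24=81  50^25=10  50^26=96  50^27=53
  50^28=24  50^29=89  50^30=6  50^31=98  50^32=52
  50^33=75  50^34=13  50^35=44
Found 44 at exponent 35.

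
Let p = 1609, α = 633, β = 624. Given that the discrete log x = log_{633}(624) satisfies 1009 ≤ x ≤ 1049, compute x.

Compute 633^1009 mod 1609 = 1061, then multiply by 633 repeatedly:
  633^1009=1061  633^1010=660  633^1011=1049  633^1012=1109  633^1013=473
  633^1014=135  633^1015=178  633^1016=44  633^1017=499  633^1018=503
  633^1019=1426  633^1020=9  633^1021=870  633^1022=432  633^1023=1535
  633^1024=1428  633^1025=1275  633^1026=966  633^1027=58  633^1028=1316
  633^1029=1175  633^1030=417  633^1031=85  633^1032=708  633^1033=862
  633^1034=195  633^1035=1151  633^1036=1315  633^1037=542  633^1038=369
  633^1039=272  633^1040=13  633^1041=184  633^1042=624
Found 624 at exponent 1042.

1042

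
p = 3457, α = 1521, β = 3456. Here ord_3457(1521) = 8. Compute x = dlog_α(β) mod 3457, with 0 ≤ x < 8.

Successive powers of 1521 modulo 3457:
  1521^0=1  1521^1=1521  1521^2=708  1521^3=1741  1521^4=3456
So 1521^4 ≡ 3456 (mod 3457), giving x = 4.

4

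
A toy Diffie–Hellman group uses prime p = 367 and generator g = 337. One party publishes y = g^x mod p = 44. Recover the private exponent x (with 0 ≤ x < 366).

Baby-step giant-step with m = ceil(sqrt(366)) = 20.
Baby table (337^j mod 367 for j=0..19):
  0:1  1:337  2:166  3:158  4:31  5:171  6:8  7:127
  8:227  9:163  10:248  11:267  12:64  13:282  14:348  15:203
  16:149  17:301  18:145  19:54
Giant step factor: 337^(-20) ≡ 268 (mod 367).
Scan 44·268^i mod 367 for i = 0, 1, …:
  i=0: 44   i=1: 48   i=2: 19   i=3: 321
  i=4: 150   i=5: 197   i=6: 315   i=7: 10
  i=8: 111   i=9: 21   i=10: 123   i=11: 301
Match at i=11, j=17: x = 11·20 + 17 = 237.

237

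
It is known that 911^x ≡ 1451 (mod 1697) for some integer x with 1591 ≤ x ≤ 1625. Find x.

1605

Compute 911^1591 mod 1697 = 1143, then multiply by 911 repeatedly:
  911^1591=1143  911^1592=1012  911^1593=461  911^1594=812  911^1595=1537
  911^1596=182  911^1597=1193  911^1598=743  911^1599=1467  911^1600=898
  911^1601=124  911^1602=962  911^1603=730  911^1604=1503  911^1605=1451
Found 1451 at exponent 1605.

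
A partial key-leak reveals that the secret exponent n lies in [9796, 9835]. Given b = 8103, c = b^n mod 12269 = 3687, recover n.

9828

Compute 8103^9796 mod 12269 = 7407, then multiply by 8103 repeatedly:
  8103^9796=7407  8103^9797=11242  8103^9798=8870  8103^9799=1808  8103^9800=1038
  8103^9801=6649  8103^9802=3668  8103^9803=6286  8103^9804=6839  8103^9805=9613
  8103^9806=10527  8103^9807=6193  8103^9808=1669  8103^9809=3469  8103^9810=1028
  8103^9811=11502  8103^9812=5382  8103^9813=6320  8103^9814=154  8103^9815=8693
  8103^9816=3050  8103^9817=4384  8103^9818=4797  8103^9819=1899  8103^9820=2271
  8103^9821=10682  8103^9822=10720  8103^9823=11909  8103^9824=2942  8103^9825=359
  8103^9826=1224  8103^9827=4720  8103^9828=3687
Found 3687 at exponent 9828.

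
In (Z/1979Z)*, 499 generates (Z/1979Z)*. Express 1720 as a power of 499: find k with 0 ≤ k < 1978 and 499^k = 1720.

900

Baby-step giant-step with m = ceil(sqrt(1978)) = 45.
Baby table (499^j mod 1979 for j=0..44):
  0:1  1:499  2:1626  3:1963  4:1911  5:1690  6:256  7:1088
  8:666  9:1841  10:403  11:1218  12:229  13:1468  14:302  15:294
  16:260  17:1105  18:1233  19:1777  20:131  21:62  22:1253  23:1862
  24:987  25:1721  26:1872  27:40  28:170  29:1712  30:1339  31:1238
  32:314  33:345  34:1961  35:913  36:417  37:288  38:1224  39:1244
  40:1329  41:206  42:1865  43:505  44:662
Giant step factor: 499^(-45) ≡ 1264 (mod 1979).
Scan 1720·1264^i mod 1979 for i = 0, 1, …:
  i=0: 1720   i=1: 1138   i=2: 1678   i=3: 1483
  i=4: 399   i=5: 1670   i=6: 1266   i=7: 1192
  i=8: 669   i=9: 583     …   i=19: 1824
  i=20: 1
Match at i=20, j=0: k = 20·45 + 0 = 900.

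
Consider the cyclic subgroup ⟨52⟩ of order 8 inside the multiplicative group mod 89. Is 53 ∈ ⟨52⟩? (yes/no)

no

53 ∈ ⟨52⟩ iff 53^8 ≡ 1 (mod 89), since |⟨52⟩| = 8.
53^8 mod 89 = 64.
Since 64 ≠ 1, 53 does not lie in the subgroup.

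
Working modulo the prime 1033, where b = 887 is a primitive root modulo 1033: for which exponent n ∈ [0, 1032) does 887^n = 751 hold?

Baby-step giant-step with m = ceil(sqrt(1032)) = 33.
Baby table (887^j mod 1033 for j=0..32):
  0:1  1:887  2:656  3:293  4:608  5:70  6:110  7:468
  8:883  9:207  10:768  11:469  12:737  13:863  14:28  15:44
  16:807  17:973  18:496  19:927  20:1014  21:708  22:965  23:631
  24:844  25:736  26:1009  27:405  28:784  29:199  30:903  31:386
  32:459
Giant step factor: 887^(-33) ≡ 276 (mod 1033).
Scan 751·276^i mod 1033 for i = 0, 1, …:
  i=0: 751   i=1: 676   i=2: 636   i=3: 959
  i=4: 236   i=5: 57   i=6: 237   i=7: 333
  i=8: 1004   i=9: 260     …   i=27: 576
  i=28: 927
Match at i=28, j=19: n = 28·33 + 19 = 943.

943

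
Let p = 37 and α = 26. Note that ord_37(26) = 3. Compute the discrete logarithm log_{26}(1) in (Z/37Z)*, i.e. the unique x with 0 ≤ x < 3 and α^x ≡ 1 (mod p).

0

Successive powers of 26 modulo 37:
  26^0=1
So 26^0 ≡ 1 (mod 37), giving x = 0.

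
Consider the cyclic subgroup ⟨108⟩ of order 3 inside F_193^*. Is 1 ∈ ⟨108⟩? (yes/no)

1 ∈ ⟨108⟩ iff 1^3 ≡ 1 (mod 193), since |⟨108⟩| = 3.
1^3 mod 193 = 1.
Since 1 = 1, 1 lies in the subgroup.

yes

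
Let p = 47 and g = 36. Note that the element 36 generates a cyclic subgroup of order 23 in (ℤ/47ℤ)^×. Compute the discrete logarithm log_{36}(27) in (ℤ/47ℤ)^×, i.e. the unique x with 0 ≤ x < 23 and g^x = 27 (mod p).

2

Successive powers of 36 modulo 47:
  36^0=1  36^1=36  36^2=27
So 36^2 ≡ 27 (mod 47), giving x = 2.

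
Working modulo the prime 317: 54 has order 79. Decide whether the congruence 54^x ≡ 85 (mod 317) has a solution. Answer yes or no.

no

85 ∈ ⟨54⟩ iff 85^79 ≡ 1 (mod 317), since |⟨54⟩| = 79.
85^79 mod 317 = 316.
Since 316 ≠ 1, 85 does not lie in the subgroup.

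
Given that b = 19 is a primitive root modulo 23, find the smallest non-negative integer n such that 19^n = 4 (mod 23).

Successive powers of 19 modulo 23:
  19^0=1  19^1=19  19^2=16  19^3=5  19^4=3  19^5=11
  19^6=2  19^7=15  19^8=9  19^9=10  19^10=6  19^11=22
  19^12=4
So 19^12 ≡ 4 (mod 23), giving n = 12.

12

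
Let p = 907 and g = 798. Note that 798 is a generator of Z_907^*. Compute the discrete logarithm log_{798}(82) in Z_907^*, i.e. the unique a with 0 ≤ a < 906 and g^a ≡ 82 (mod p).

503

Baby-step giant-step with m = ceil(sqrt(906)) = 31.
Baby table (798^j mod 907 for j=0..30):
  0:1  1:798  2:90  3:167  4:844  5:518  6:679  7:363
  8:341  9:18  10:759  11:713  12:285  13:680  14:254  15:431
  16:185  17:696  18:324  19:57  20:136  21:595  22:449  23:37
  24:502  25:609  26:737  27:390  28:119  29:634  30:733
Giant step factor: 798^(-31) ≡ 851 (mod 907).
Scan 82·851^i mod 907 for i = 0, 1, …:
  i=0: 82   i=1: 850   i=2: 471   i=3: 834
  i=4: 460   i=5: 543   i=6: 430   i=7: 409
  i=8: 678   i=9: 126     …   i=15: 528
  i=16: 363
Match at i=16, j=7: a = 16·31 + 7 = 503.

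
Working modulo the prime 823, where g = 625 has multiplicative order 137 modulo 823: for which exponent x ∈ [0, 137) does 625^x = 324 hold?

81

Baby-step giant-step with m = ceil(sqrt(137)) = 12.
Baby table (625^j mod 823 for j=0..11):
  0:1  1:625  2:523  3:144  4:293  5:419  6:161  7:219
  8:257  9:140  10:262  11:796
Giant step factor: 625^(-12) ≡ 470 (mod 823).
Scan 324·470^i mod 823 for i = 0, 1, …:
  i=0: 324   i=1: 25   i=2: 228   i=3: 170
  i=4: 69   i=5: 333   i=6: 140
Match at i=6, j=9: x = 6·12 + 9 = 81.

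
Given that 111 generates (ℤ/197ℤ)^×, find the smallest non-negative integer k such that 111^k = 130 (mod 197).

159

Baby-step giant-step with m = ceil(sqrt(196)) = 14.
Baby table (111^j mod 197 for j=0..13):
  0:1  1:111  2:107  3:57  4:23  5:189  6:97  7:129
  8:135  9:13  10:64  11:12  12:150  13:102
Giant step factor: 111^(-14) ≡ 161 (mod 197).
Scan 130·161^i mod 197 for i = 0, 1, …:
  i=0: 130   i=1: 48   i=2: 45   i=3: 153
  i=4: 8   i=5: 106   i=6: 124   i=7: 67
  i=8: 149   i=9: 152   i=10: 44   i=11: 189
Match at i=11, j=5: k = 11·14 + 5 = 159.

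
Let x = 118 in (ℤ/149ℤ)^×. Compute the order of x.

74

The order of 118 must divide p − 1 = 148 = 2^2 · 37.
Divisors: 1, 2, 4, 37, 74, 148.
Check each in increasing order: 118^1 ≡ 118;  118^2 ≡ 67;  118^4 ≡ 19;  118^37 ≡ 148;  118^74 ≡ 1.
Smallest exponent giving 1 is 74.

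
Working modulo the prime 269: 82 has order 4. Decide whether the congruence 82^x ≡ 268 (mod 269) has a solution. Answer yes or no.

268 ∈ ⟨82⟩ iff 268^4 ≡ 1 (mod 269), since |⟨82⟩| = 4.
268^4 mod 269 = 1.
Since 1 = 1, 268 lies in the subgroup.

yes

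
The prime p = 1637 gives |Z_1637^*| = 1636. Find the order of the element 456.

The order of 456 must divide p − 1 = 1636 = 2^2 · 409.
Divisors: 1, 2, 4, 409, 818, 1636.
Check each in increasing order: 456^1 ≡ 456;  456^2 ≡ 37;  456^4 ≡ 1369;  456^409 ≡ 316;  456^818 ≡ 1636;  456^1636 ≡ 1.
Smallest exponent giving 1 is 1636.

1636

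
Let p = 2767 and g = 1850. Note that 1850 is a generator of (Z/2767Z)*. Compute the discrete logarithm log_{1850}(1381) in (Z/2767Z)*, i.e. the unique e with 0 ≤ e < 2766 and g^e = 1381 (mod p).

310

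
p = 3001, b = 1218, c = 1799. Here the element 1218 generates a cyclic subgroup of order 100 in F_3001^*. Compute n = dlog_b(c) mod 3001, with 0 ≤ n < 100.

23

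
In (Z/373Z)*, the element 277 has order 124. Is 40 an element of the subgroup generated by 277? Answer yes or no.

40 ∈ ⟨277⟩ iff 40^124 ≡ 1 (mod 373), since |⟨277⟩| = 124.
40^124 mod 373 = 284.
Since 284 ≠ 1, 40 does not lie in the subgroup.

no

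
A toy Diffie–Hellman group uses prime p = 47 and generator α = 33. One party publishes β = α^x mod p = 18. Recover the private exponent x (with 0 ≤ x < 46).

26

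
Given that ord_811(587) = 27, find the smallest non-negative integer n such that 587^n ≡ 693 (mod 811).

4

Successive powers of 587 modulo 811:
  587^0=1  587^1=587  587^2=705  587^3=225  587^4=693
So 587^4 ≡ 693 (mod 811), giving n = 4.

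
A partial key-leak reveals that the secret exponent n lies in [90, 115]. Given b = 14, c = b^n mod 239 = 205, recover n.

Compute 14^90 mod 239 = 183, then multiply by 14 repeatedly:
  14^90=183  14^91=172  14^92=18  14^93=13  14^94=182
  14^95=158  14^96=61  14^97=137  14^98=6  14^99=84
  14^100=220  14^101=212  14^102=100  14^103=205
Found 205 at exponent 103.

103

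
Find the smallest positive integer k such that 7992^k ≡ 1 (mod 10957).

The order of 7992 must divide p − 1 = 10956 = 2^2 · 3 · 11 · 83.
Divisors: 1, 2, 3, 4, 6, 11, 12, 22, 33, 44, 66, 83, 132, 166, 249, 332, 498, 913, 996, 1826, 2739, 3652, 5478, 10956.
Check each in increasing order: 7992^1 ≡ 7992;  7992^2 ≡ 3711;  7992^3 ≡ 8670;  7992^4 ≡ 9529;  7992^6 ≡ 3880;  7992^11 ≡ 3145;  7992^12 ≡ 10439;  7992^22 ≡ 7811;  7992^33 ≡ 1.
Smallest exponent giving 1 is 33.

33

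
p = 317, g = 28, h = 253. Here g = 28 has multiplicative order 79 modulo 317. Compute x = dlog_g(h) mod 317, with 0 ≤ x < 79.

Baby-step giant-step with m = ceil(sqrt(79)) = 9.
Baby table (28^j mod 317 for j=0..8):
  0:1  1:28  2:150  3:79  4:310  5:121  6:218  7:81
  8:49
Giant step factor: 28^(-9) ≡ 253 (mod 317).
Scan 253·253^i mod 317 for i = 0, 1, …:
  i=0: 253   i=1: 292   i=2: 15   i=3: 308
  i=4: 259   i=5: 225   i=6: 182   i=7: 81
Match at i=7, j=7: x = 7·9 + 7 = 70.

70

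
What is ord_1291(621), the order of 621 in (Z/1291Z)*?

645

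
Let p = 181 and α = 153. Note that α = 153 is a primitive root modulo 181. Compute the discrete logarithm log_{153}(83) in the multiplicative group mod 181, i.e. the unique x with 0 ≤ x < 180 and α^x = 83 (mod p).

Successive powers of 153 modulo 181:
  153^0=1  153^1=153  153^2=60  153^3=130  153^4=161  153^5=17
  153^6=67  153^7=115  153^8=38  153^9=22  153^10=108  153^11=53
  153^12=145  153^13=103  153^14=12  153^15=26  153^16=177  153^17=112
  153^18=122  153^19=23  153^20=80  153^21=113  153^22=94  153^23=83
So 153^23 ≡ 83 (mod 181), giving x = 23.

23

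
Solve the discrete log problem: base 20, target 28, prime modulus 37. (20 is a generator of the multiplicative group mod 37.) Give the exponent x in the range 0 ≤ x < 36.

Successive powers of 20 modulo 37:
  20^0=1  20^1=20  20^2=30  20^3=8  20^4=12  20^5=18
  20^6=27  20^7=22  20^8=33  20^9=31  20^10=28
So 20^10 ≡ 28 (mod 37), giving x = 10.

10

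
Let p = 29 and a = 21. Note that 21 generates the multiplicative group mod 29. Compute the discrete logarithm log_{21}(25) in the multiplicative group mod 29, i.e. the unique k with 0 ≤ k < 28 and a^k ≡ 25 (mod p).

Successive powers of 21 modulo 29:
  21^0=1  21^1=21  21^2=6  21^3=10  21^4=7  21^5=2
  21^6=13  21^7=12  21^8=20  21^9=14  21^10=4  21^11=26
  21^12=24  21^13=11  21^14=28  21^15=8  21^16=23  21^17=19
  21^18=22  21^19=27  21^20=16  21^21=17  21^22=9  21^23=15
  21^24=25
So 21^24 ≡ 25 (mod 29), giving k = 24.

24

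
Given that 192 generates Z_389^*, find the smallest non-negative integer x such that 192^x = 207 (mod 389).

383

Baby-step giant-step with m = ceil(sqrt(388)) = 20.
Baby table (192^j mod 389 for j=0..19):
  0:1  1:192  2:298  3:33  4:112  5:109  6:311  7:195
  8:96  9:149  10:211  11:56  12:249  13:350  14:292  15:48
  16:269  17:300  18:28  19:319
Giant step factor: 192^(-20) ≡ 369 (mod 389).
Scan 207·369^i mod 389 for i = 0, 1, …:
  i=0: 207   i=1: 139   i=2: 332   i=3: 362
  i=4: 151   i=5: 92   i=6: 105   i=7: 234
  i=8: 377   i=9: 240     …   i=18: 329
  i=19: 33
Match at i=19, j=3: x = 19·20 + 3 = 383.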